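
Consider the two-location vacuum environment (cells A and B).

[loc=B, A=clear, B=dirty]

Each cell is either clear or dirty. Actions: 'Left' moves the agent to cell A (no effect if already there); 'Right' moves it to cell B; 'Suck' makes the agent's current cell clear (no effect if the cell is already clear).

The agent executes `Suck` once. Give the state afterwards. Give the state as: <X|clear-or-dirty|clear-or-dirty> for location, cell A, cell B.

start: <B|clear|dirty>
step 1/1 (Suck): <B|clear|clear>

<B|clear|clear>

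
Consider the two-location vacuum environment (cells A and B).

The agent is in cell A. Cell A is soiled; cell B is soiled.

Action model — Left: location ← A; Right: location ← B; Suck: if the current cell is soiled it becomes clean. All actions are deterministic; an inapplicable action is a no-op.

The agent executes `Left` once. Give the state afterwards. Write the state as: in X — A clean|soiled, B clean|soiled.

start: in A — A soiled, B soiled
t=1 Left ⇒ in A — A soiled, B soiled

in A — A soiled, B soiled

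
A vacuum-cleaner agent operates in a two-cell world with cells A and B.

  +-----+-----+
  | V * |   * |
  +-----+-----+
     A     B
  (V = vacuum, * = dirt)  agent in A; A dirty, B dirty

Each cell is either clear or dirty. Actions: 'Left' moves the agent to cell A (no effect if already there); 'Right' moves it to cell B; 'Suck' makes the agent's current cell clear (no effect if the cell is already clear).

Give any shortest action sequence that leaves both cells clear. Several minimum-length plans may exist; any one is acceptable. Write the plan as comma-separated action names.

Suck (#1): in A — A clear, B dirty
Right (#2): in B — A clear, B dirty
Suck (#3): in B — A clear, B clear
min 3: Suck A + move + Suck B

Suck, Right, Suck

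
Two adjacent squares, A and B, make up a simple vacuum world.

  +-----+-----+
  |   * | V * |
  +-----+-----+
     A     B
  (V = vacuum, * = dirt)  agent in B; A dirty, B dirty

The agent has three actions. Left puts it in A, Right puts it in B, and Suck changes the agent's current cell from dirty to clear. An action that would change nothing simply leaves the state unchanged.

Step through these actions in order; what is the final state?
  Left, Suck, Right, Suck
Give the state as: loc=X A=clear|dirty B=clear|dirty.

step 1/4 (Left): loc=A A=dirty B=dirty
step 2/4 (Suck): loc=A A=clear B=dirty
step 3/4 (Right): loc=B A=clear B=dirty
step 4/4 (Suck): loc=B A=clear B=clear

loc=B A=clear B=clear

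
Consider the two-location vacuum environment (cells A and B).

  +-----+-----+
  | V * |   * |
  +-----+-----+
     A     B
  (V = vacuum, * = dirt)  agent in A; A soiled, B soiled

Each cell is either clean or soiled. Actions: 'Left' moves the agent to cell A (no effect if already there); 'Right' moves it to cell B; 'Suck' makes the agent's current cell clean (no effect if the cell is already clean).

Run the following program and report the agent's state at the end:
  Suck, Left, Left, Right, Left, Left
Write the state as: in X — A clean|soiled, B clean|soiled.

in A — A clean, B soiled

[1] after Suck: in A — A clean, B soiled
[2] after Left: in A — A clean, B soiled
[3] after Left: in A — A clean, B soiled
[4] after Right: in B — A clean, B soiled
[5] after Left: in A — A clean, B soiled
[6] after Left: in A — A clean, B soiled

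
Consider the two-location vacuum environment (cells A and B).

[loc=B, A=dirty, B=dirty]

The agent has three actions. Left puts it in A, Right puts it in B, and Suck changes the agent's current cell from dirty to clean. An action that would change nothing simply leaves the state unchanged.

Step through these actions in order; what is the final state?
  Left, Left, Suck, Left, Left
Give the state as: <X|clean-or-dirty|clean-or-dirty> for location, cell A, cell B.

1) do Left; now <A|dirty|dirty>
2) do Left; now <A|dirty|dirty>
3) do Suck; now <A|clean|dirty>
4) do Left; now <A|clean|dirty>
5) do Left; now <A|clean|dirty>

<A|clean|dirty>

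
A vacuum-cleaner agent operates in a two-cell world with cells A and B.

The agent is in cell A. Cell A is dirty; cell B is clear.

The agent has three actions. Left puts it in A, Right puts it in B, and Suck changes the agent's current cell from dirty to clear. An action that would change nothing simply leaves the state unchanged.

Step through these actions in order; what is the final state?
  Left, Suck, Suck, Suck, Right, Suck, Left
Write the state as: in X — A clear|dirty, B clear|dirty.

Left (#1): in A — A dirty, B clear
Suck (#2): in A — A clear, B clear
Suck (#3): in A — A clear, B clear
Suck (#4): in A — A clear, B clear
Right (#5): in B — A clear, B clear
Suck (#6): in B — A clear, B clear
Left (#7): in A — A clear, B clear

in A — A clear, B clear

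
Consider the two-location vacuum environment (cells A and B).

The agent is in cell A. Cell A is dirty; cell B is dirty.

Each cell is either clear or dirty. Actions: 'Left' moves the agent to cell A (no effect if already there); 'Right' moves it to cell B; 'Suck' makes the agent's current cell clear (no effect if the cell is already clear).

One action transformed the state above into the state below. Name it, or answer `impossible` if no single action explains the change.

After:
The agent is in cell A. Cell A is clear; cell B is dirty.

try  Left: (A; A:dirty, B:dirty)
try Right: (B; A:dirty, B:dirty)
try  Suck: (A; A:clear, B:dirty)  ← match

Suck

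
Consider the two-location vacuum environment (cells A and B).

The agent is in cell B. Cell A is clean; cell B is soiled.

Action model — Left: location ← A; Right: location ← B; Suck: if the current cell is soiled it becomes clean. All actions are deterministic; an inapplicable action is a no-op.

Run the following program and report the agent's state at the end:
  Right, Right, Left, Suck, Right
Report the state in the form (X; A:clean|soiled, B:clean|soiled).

(B; A:clean, B:soiled)

1. Right → (B; A:clean, B:soiled)
2. Right → (B; A:clean, B:soiled)
3. Left → (A; A:clean, B:soiled)
4. Suck → (A; A:clean, B:soiled)
5. Right → (B; A:clean, B:soiled)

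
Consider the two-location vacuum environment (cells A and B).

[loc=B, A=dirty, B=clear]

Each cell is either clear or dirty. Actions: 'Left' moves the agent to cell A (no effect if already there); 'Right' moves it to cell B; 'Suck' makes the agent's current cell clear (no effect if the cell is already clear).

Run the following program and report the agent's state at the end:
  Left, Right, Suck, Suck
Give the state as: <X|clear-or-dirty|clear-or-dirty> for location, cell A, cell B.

Left (#1): <A|dirty|clear>
Right (#2): <B|dirty|clear>
Suck (#3): <B|dirty|clear>
Suck (#4): <B|dirty|clear>

<B|dirty|clear>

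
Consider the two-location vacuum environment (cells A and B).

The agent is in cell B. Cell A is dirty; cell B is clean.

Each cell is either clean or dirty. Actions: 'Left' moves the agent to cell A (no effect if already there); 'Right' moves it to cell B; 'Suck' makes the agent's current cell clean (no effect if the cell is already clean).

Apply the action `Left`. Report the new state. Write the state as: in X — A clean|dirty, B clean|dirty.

in A — A dirty, B clean

start: in B — A dirty, B clean
t=1 Left ⇒ in A — A dirty, B clean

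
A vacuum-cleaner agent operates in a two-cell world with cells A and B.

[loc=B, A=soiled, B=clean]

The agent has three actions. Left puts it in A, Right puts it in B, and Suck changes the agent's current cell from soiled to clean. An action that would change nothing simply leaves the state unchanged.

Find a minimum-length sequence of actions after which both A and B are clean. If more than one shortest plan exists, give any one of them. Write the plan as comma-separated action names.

1. Left → loc=A A=soiled B=clean
2. Suck → loc=A A=clean B=clean
min 2: go A then Suck

Left, Suck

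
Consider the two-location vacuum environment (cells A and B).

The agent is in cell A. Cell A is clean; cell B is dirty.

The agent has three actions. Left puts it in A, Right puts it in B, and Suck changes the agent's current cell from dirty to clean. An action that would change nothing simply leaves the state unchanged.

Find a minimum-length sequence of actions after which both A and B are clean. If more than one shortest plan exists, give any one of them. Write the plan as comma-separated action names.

Right, Suck

[1] after Right: loc=B A=clean B=dirty
[2] after Suck: loc=B A=clean B=clean
min 2: go B then Suck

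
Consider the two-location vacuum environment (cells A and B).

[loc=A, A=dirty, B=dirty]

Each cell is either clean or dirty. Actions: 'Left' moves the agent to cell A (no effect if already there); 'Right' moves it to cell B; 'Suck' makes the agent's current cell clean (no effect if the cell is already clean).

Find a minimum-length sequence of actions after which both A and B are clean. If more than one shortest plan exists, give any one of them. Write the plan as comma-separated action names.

t=1 Suck ⇒ in A — A clean, B dirty
t=2 Right ⇒ in B — A clean, B dirty
t=3 Suck ⇒ in B — A clean, B clean
min 3: Suck A + move + Suck B

Suck, Right, Suck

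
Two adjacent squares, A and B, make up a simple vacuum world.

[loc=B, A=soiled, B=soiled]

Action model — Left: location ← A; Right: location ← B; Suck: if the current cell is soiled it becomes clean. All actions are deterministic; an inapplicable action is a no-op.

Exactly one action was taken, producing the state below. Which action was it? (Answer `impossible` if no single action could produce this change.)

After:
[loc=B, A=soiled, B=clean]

try  Left: <A|soiled|soiled>
try Right: <B|soiled|soiled>
try  Suck: <B|soiled|clean>  ← match

Suck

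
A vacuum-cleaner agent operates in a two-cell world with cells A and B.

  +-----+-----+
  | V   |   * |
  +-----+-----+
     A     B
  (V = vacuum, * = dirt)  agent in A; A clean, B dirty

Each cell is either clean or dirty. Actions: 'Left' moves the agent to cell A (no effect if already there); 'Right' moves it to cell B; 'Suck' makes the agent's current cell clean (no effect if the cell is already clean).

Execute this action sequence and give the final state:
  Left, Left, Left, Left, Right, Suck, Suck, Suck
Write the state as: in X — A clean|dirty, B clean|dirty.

in B — A clean, B clean

Left (#1): in A — A clean, B dirty
Left (#2): in A — A clean, B dirty
Left (#3): in A — A clean, B dirty
Left (#4): in A — A clean, B dirty
Right (#5): in B — A clean, B dirty
Suck (#6): in B — A clean, B clean
Suck (#7): in B — A clean, B clean
Suck (#8): in B — A clean, B clean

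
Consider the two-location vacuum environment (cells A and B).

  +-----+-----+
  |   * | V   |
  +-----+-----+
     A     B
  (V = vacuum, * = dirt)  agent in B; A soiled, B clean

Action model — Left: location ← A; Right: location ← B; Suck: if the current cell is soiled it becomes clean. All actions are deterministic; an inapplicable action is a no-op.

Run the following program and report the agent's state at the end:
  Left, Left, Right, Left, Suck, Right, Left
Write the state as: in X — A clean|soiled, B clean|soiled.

Left (#1): in A — A soiled, B clean
Left (#2): in A — A soiled, B clean
Right (#3): in B — A soiled, B clean
Left (#4): in A — A soiled, B clean
Suck (#5): in A — A clean, B clean
Right (#6): in B — A clean, B clean
Left (#7): in A — A clean, B clean

in A — A clean, B clean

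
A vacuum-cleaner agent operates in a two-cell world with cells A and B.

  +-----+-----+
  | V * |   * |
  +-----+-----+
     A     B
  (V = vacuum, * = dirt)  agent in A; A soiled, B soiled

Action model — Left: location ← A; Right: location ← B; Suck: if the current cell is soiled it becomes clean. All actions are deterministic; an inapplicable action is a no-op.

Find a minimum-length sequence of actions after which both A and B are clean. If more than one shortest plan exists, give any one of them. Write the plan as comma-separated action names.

Suck, Right, Suck

1) do Suck; now <A|clean|soiled>
2) do Right; now <B|clean|soiled>
3) do Suck; now <B|clean|clean>
min 3: Suck A + move + Suck B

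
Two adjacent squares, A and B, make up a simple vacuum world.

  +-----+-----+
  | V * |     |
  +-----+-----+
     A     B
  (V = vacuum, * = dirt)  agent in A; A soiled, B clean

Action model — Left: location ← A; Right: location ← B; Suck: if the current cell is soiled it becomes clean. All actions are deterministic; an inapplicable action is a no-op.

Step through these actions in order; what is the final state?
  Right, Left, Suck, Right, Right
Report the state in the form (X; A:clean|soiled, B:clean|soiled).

(B; A:clean, B:clean)

1. Right → (B; A:soiled, B:clean)
2. Left → (A; A:soiled, B:clean)
3. Suck → (A; A:clean, B:clean)
4. Right → (B; A:clean, B:clean)
5. Right → (B; A:clean, B:clean)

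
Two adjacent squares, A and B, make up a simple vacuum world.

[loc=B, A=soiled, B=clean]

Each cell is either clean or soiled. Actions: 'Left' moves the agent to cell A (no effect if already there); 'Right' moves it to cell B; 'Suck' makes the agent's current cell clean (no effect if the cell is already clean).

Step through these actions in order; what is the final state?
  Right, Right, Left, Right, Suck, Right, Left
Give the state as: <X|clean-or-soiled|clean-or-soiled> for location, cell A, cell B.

t=1 Right ⇒ <B|soiled|clean>
t=2 Right ⇒ <B|soiled|clean>
t=3 Left ⇒ <A|soiled|clean>
t=4 Right ⇒ <B|soiled|clean>
t=5 Suck ⇒ <B|soiled|clean>
t=6 Right ⇒ <B|soiled|clean>
t=7 Left ⇒ <A|soiled|clean>

<A|soiled|clean>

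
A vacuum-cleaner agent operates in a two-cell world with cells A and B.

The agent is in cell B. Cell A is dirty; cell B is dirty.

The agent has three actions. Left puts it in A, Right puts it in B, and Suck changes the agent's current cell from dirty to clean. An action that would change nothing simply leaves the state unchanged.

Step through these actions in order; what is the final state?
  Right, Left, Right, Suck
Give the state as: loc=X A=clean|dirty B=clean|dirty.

loc=B A=dirty B=clean

1. Right → loc=B A=dirty B=dirty
2. Left → loc=A A=dirty B=dirty
3. Right → loc=B A=dirty B=dirty
4. Suck → loc=B A=dirty B=clean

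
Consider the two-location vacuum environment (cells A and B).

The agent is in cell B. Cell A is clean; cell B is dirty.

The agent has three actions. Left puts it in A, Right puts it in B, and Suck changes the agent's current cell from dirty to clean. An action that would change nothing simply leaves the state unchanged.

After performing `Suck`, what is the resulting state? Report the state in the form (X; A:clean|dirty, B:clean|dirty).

(B; A:clean, B:clean)

start: (B; A:clean, B:dirty)
1) do Suck; now (B; A:clean, B:clean)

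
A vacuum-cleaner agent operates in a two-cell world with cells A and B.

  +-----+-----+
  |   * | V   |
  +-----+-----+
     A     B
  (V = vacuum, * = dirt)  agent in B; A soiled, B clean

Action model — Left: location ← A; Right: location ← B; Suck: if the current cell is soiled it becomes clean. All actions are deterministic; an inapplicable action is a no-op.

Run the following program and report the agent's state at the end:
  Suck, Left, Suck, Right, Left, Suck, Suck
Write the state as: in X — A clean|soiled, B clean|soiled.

step 1/7 (Suck): in B — A soiled, B clean
step 2/7 (Left): in A — A soiled, B clean
step 3/7 (Suck): in A — A clean, B clean
step 4/7 (Right): in B — A clean, B clean
step 5/7 (Left): in A — A clean, B clean
step 6/7 (Suck): in A — A clean, B clean
step 7/7 (Suck): in A — A clean, B clean

in A — A clean, B clean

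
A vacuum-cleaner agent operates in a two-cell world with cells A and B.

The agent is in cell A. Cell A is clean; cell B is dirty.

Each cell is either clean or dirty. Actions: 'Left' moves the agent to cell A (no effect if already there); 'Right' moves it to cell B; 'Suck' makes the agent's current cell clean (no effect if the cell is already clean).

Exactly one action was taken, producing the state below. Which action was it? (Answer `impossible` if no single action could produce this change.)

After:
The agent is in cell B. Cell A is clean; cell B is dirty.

try  Left: loc=A A=clean B=dirty
try Right: loc=B A=clean B=dirty  ← match
try  Suck: loc=A A=clean B=dirty

Right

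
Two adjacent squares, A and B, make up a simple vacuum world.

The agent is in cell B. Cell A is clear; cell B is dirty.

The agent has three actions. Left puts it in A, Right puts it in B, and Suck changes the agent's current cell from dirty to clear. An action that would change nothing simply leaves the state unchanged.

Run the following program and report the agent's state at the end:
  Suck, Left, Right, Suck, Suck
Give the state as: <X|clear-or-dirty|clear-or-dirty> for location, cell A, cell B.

1) do Suck; now <B|clear|clear>
2) do Left; now <A|clear|clear>
3) do Right; now <B|clear|clear>
4) do Suck; now <B|clear|clear>
5) do Suck; now <B|clear|clear>

<B|clear|clear>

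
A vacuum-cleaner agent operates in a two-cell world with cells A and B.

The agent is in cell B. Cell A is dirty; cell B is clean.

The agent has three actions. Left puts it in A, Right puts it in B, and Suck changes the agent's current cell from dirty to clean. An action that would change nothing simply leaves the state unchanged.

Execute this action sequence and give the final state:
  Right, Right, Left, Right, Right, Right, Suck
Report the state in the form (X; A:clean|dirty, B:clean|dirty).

(B; A:dirty, B:clean)

t=1 Right ⇒ (B; A:dirty, B:clean)
t=2 Right ⇒ (B; A:dirty, B:clean)
t=3 Left ⇒ (A; A:dirty, B:clean)
t=4 Right ⇒ (B; A:dirty, B:clean)
t=5 Right ⇒ (B; A:dirty, B:clean)
t=6 Right ⇒ (B; A:dirty, B:clean)
t=7 Suck ⇒ (B; A:dirty, B:clean)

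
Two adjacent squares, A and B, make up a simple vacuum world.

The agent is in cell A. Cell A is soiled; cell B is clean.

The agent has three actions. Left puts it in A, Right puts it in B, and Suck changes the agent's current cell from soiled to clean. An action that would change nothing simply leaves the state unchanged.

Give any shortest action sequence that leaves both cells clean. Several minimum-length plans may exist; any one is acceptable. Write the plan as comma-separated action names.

Suck

t=1 Suck ⇒ in A — A clean, B clean
min 1: A is soiled, one Suck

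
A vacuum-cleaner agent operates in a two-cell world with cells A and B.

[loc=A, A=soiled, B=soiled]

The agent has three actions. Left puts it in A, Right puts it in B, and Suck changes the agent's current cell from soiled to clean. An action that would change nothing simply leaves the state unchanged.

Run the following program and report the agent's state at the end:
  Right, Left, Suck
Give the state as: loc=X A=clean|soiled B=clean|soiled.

1) do Right; now loc=B A=soiled B=soiled
2) do Left; now loc=A A=soiled B=soiled
3) do Suck; now loc=A A=clean B=soiled

loc=A A=clean B=soiled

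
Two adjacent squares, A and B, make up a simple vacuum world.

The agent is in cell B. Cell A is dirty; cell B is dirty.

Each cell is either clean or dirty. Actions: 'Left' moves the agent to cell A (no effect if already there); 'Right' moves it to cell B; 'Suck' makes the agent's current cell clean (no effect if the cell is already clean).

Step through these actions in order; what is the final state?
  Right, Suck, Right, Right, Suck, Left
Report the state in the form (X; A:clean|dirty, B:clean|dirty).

(A; A:dirty, B:clean)

[1] after Right: (B; A:dirty, B:dirty)
[2] after Suck: (B; A:dirty, B:clean)
[3] after Right: (B; A:dirty, B:clean)
[4] after Right: (B; A:dirty, B:clean)
[5] after Suck: (B; A:dirty, B:clean)
[6] after Left: (A; A:dirty, B:clean)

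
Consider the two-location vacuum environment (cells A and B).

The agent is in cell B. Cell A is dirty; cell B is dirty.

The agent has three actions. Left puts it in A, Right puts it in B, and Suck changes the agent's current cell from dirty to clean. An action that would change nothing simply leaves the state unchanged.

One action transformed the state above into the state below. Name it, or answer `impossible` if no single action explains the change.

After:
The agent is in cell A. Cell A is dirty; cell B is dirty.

try  Left: <A|dirty|dirty>  ← match
try Right: <B|dirty|dirty>
try  Suck: <B|dirty|clean>

Left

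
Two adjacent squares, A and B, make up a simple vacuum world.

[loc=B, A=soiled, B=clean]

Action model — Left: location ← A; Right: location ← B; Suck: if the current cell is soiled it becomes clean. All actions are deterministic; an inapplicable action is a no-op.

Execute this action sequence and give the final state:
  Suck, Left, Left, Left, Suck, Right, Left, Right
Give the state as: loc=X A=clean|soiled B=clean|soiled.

loc=B A=clean B=clean

[1] after Suck: loc=B A=soiled B=clean
[2] after Left: loc=A A=soiled B=clean
[3] after Left: loc=A A=soiled B=clean
[4] after Left: loc=A A=soiled B=clean
[5] after Suck: loc=A A=clean B=clean
[6] after Right: loc=B A=clean B=clean
[7] after Left: loc=A A=clean B=clean
[8] after Right: loc=B A=clean B=clean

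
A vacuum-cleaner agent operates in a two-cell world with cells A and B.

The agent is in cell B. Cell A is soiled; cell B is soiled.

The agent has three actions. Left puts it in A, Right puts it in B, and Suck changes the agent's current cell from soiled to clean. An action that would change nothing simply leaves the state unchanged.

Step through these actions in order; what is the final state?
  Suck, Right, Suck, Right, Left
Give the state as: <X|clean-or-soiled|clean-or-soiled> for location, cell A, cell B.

<A|soiled|clean>

[1] after Suck: <B|soiled|clean>
[2] after Right: <B|soiled|clean>
[3] after Suck: <B|soiled|clean>
[4] after Right: <B|soiled|clean>
[5] after Left: <A|soiled|clean>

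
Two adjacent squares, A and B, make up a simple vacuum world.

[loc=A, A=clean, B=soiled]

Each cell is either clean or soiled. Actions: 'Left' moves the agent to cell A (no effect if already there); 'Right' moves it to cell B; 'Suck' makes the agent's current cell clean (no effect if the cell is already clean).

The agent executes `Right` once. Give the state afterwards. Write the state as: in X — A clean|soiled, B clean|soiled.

in B — A clean, B soiled

start: in A — A clean, B soiled
[1] after Right: in B — A clean, B soiled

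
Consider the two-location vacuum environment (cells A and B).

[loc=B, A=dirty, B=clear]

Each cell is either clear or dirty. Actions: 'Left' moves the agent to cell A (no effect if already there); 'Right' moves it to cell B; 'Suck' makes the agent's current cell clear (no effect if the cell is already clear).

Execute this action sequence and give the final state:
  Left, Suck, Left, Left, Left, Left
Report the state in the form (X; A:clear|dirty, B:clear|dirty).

1. Left → (A; A:dirty, B:clear)
2. Suck → (A; A:clear, B:clear)
3. Left → (A; A:clear, B:clear)
4. Left → (A; A:clear, B:clear)
5. Left → (A; A:clear, B:clear)
6. Left → (A; A:clear, B:clear)

(A; A:clear, B:clear)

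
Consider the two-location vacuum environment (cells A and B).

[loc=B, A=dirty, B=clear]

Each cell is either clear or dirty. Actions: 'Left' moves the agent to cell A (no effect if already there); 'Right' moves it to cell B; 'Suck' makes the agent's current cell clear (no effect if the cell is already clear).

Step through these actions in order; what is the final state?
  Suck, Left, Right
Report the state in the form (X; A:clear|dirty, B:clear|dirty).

(B; A:dirty, B:clear)

[1] after Suck: (B; A:dirty, B:clear)
[2] after Left: (A; A:dirty, B:clear)
[3] after Right: (B; A:dirty, B:clear)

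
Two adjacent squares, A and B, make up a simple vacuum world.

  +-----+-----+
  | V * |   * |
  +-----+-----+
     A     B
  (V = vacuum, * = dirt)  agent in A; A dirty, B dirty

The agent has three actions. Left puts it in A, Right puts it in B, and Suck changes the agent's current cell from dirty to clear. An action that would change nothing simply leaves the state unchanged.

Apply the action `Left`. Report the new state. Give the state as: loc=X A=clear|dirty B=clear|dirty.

loc=A A=dirty B=dirty

start: loc=A A=dirty B=dirty
Left (#1): loc=A A=dirty B=dirty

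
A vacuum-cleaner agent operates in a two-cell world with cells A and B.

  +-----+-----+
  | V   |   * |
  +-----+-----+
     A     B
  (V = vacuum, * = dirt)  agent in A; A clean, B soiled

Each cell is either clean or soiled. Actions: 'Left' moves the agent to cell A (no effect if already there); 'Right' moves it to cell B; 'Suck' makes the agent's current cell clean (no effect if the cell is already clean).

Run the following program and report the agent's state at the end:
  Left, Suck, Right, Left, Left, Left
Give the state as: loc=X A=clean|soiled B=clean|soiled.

loc=A A=clean B=soiled

[1] after Left: loc=A A=clean B=soiled
[2] after Suck: loc=A A=clean B=soiled
[3] after Right: loc=B A=clean B=soiled
[4] after Left: loc=A A=clean B=soiled
[5] after Left: loc=A A=clean B=soiled
[6] after Left: loc=A A=clean B=soiled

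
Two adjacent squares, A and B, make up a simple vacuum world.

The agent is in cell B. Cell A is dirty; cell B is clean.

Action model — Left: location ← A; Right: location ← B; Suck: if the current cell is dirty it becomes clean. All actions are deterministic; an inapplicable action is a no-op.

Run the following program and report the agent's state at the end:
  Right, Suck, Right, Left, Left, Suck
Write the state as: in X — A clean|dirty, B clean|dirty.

1. Right → in B — A dirty, B clean
2. Suck → in B — A dirty, B clean
3. Right → in B — A dirty, B clean
4. Left → in A — A dirty, B clean
5. Left → in A — A dirty, B clean
6. Suck → in A — A clean, B clean

in A — A clean, B clean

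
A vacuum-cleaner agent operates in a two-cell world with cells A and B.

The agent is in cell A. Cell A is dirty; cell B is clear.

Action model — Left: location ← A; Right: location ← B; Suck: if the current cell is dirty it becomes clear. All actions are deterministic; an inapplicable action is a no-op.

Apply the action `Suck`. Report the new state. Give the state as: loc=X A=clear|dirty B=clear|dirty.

start: loc=A A=dirty B=clear
Suck (#1): loc=A A=clear B=clear

loc=A A=clear B=clear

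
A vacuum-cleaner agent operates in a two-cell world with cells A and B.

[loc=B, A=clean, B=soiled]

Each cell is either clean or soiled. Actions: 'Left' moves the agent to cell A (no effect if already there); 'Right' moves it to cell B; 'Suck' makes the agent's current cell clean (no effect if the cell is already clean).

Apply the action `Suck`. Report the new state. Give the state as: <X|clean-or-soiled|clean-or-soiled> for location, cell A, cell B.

<B|clean|clean>

start: <B|clean|soiled>
step 1/1 (Suck): <B|clean|clean>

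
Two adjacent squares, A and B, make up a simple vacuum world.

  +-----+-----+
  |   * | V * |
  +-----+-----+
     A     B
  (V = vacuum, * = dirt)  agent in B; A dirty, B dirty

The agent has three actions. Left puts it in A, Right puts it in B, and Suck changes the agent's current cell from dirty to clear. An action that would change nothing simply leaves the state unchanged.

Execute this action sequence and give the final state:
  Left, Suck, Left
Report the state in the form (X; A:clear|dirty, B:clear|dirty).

(A; A:clear, B:dirty)

t=1 Left ⇒ (A; A:dirty, B:dirty)
t=2 Suck ⇒ (A; A:clear, B:dirty)
t=3 Left ⇒ (A; A:clear, B:dirty)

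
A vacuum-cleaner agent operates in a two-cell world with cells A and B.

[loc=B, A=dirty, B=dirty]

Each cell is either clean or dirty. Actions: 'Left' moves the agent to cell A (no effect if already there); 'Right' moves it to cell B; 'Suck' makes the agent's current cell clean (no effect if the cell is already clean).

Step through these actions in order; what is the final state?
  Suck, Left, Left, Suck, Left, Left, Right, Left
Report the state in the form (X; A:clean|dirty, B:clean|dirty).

1. Suck → (B; A:dirty, B:clean)
2. Left → (A; A:dirty, B:clean)
3. Left → (A; A:dirty, B:clean)
4. Suck → (A; A:clean, B:clean)
5. Left → (A; A:clean, B:clean)
6. Left → (A; A:clean, B:clean)
7. Right → (B; A:clean, B:clean)
8. Left → (A; A:clean, B:clean)

(A; A:clean, B:clean)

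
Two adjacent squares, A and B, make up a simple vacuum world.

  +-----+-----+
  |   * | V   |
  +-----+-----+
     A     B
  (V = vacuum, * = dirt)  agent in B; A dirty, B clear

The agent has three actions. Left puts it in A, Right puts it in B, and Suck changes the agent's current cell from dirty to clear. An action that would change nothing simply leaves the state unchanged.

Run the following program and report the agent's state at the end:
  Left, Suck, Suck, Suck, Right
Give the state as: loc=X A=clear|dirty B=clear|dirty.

loc=B A=clear B=clear

Left (#1): loc=A A=dirty B=clear
Suck (#2): loc=A A=clear B=clear
Suck (#3): loc=A A=clear B=clear
Suck (#4): loc=A A=clear B=clear
Right (#5): loc=B A=clear B=clear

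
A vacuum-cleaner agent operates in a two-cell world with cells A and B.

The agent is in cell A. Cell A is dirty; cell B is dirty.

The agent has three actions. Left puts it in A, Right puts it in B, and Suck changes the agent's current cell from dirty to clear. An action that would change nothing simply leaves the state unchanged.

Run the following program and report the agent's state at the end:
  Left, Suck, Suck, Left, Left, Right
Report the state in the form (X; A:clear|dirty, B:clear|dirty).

(B; A:clear, B:dirty)

[1] after Left: (A; A:dirty, B:dirty)
[2] after Suck: (A; A:clear, B:dirty)
[3] after Suck: (A; A:clear, B:dirty)
[4] after Left: (A; A:clear, B:dirty)
[5] after Left: (A; A:clear, B:dirty)
[6] after Right: (B; A:clear, B:dirty)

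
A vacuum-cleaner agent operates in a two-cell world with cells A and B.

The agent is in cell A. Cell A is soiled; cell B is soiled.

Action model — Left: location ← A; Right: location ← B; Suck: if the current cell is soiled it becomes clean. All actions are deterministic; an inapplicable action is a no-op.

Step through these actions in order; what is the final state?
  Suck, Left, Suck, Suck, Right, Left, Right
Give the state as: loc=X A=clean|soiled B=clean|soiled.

loc=B A=clean B=soiled

Suck (#1): loc=A A=clean B=soiled
Left (#2): loc=A A=clean B=soiled
Suck (#3): loc=A A=clean B=soiled
Suck (#4): loc=A A=clean B=soiled
Right (#5): loc=B A=clean B=soiled
Left (#6): loc=A A=clean B=soiled
Right (#7): loc=B A=clean B=soiled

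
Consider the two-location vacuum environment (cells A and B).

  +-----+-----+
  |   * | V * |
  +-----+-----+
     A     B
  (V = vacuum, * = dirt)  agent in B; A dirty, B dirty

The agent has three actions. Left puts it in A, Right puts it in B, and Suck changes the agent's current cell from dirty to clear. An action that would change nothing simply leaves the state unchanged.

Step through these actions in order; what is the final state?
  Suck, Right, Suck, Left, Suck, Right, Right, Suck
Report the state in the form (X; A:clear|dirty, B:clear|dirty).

1) do Suck; now (B; A:dirty, B:clear)
2) do Right; now (B; A:dirty, B:clear)
3) do Suck; now (B; A:dirty, B:clear)
4) do Left; now (A; A:dirty, B:clear)
5) do Suck; now (A; A:clear, B:clear)
6) do Right; now (B; A:clear, B:clear)
7) do Right; now (B; A:clear, B:clear)
8) do Suck; now (B; A:clear, B:clear)

(B; A:clear, B:clear)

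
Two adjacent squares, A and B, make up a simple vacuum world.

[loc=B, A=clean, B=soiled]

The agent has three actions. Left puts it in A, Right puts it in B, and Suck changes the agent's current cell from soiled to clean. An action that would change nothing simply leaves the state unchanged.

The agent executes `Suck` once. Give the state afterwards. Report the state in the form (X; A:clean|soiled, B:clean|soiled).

(B; A:clean, B:clean)

start: (B; A:clean, B:soiled)
1. Suck → (B; A:clean, B:clean)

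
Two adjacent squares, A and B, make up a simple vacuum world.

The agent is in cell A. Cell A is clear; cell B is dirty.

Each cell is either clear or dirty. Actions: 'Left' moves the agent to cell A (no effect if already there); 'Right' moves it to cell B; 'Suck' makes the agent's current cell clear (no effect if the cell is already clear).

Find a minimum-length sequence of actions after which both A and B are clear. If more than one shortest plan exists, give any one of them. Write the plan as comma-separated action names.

Right, Suck

1. Right → loc=B A=clear B=dirty
2. Suck → loc=B A=clear B=clear
min 2: go B then Suck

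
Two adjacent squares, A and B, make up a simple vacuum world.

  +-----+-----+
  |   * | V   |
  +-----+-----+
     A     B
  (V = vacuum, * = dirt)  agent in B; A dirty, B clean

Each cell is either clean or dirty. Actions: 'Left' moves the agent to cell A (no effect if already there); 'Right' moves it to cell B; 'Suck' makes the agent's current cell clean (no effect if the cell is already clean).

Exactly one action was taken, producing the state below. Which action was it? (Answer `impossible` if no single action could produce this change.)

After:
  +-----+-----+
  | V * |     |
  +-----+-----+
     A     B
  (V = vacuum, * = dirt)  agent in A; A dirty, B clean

try  Left: in A — A dirty, B clean  ← match
try Right: in B — A dirty, B clean
try  Suck: in B — A dirty, B clean

Left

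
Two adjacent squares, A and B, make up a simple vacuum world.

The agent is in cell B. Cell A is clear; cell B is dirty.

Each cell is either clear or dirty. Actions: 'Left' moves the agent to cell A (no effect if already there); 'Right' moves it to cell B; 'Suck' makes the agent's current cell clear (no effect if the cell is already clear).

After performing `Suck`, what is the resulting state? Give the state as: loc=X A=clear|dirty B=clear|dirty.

start: loc=B A=clear B=dirty
t=1 Suck ⇒ loc=B A=clear B=clear

loc=B A=clear B=clear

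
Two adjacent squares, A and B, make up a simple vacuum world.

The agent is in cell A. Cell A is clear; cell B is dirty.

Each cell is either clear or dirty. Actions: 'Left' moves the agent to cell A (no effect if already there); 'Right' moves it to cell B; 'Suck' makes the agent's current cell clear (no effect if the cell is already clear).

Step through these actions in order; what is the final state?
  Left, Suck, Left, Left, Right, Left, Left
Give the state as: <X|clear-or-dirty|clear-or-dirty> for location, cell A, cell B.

1. Left → <A|clear|dirty>
2. Suck → <A|clear|dirty>
3. Left → <A|clear|dirty>
4. Left → <A|clear|dirty>
5. Right → <B|clear|dirty>
6. Left → <A|clear|dirty>
7. Left → <A|clear|dirty>

<A|clear|dirty>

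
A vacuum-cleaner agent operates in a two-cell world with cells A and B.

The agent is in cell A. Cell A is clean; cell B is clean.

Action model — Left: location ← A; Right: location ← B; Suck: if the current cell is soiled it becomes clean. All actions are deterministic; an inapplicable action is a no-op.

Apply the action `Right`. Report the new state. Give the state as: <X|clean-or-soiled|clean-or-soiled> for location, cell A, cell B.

<B|clean|clean>

start: <A|clean|clean>
1) do Right; now <B|clean|clean>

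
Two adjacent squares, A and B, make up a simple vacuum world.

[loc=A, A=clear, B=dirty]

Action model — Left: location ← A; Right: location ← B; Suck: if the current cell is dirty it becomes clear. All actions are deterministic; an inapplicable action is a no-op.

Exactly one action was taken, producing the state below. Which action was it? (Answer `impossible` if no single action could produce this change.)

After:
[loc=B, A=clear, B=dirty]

try  Left: <A|clear|dirty>
try Right: <B|clear|dirty>  ← match
try  Suck: <A|clear|dirty>

Right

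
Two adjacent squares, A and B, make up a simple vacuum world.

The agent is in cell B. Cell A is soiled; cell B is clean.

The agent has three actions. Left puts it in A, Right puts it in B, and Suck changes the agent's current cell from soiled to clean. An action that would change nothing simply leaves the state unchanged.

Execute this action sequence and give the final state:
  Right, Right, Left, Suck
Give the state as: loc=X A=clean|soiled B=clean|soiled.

loc=A A=clean B=clean

[1] after Right: loc=B A=soiled B=clean
[2] after Right: loc=B A=soiled B=clean
[3] after Left: loc=A A=soiled B=clean
[4] after Suck: loc=A A=clean B=clean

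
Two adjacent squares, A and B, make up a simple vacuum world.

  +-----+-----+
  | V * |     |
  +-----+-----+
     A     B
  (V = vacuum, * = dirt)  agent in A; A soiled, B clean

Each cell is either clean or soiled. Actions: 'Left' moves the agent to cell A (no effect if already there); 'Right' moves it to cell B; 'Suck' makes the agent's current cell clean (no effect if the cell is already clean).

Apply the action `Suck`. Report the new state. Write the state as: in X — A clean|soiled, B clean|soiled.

start: in A — A soiled, B clean
1) do Suck; now in A — A clean, B clean

in A — A clean, B clean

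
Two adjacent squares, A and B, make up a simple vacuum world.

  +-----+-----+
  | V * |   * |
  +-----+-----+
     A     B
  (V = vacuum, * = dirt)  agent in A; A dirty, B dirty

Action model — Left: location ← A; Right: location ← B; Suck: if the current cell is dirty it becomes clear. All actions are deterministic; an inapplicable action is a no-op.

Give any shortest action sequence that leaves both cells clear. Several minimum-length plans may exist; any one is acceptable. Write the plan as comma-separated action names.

1. Suck → in A — A clear, B dirty
2. Right → in B — A clear, B dirty
3. Suck → in B — A clear, B clear
min 3: Suck A + move + Suck B

Suck, Right, Suck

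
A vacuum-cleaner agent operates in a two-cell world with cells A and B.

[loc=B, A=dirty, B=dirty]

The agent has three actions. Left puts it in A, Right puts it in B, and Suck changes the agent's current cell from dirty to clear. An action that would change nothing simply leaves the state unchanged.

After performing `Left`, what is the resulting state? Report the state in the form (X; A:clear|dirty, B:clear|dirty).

(A; A:dirty, B:dirty)

start: (B; A:dirty, B:dirty)
1) do Left; now (A; A:dirty, B:dirty)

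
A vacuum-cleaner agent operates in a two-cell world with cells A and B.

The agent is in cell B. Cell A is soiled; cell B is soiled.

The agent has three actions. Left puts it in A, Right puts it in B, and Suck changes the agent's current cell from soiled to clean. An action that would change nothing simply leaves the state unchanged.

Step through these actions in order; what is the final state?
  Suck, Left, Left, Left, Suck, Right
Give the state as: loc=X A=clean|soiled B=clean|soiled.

loc=B A=clean B=clean

step 1/6 (Suck): loc=B A=soiled B=clean
step 2/6 (Left): loc=A A=soiled B=clean
step 3/6 (Left): loc=A A=soiled B=clean
step 4/6 (Left): loc=A A=soiled B=clean
step 5/6 (Suck): loc=A A=clean B=clean
step 6/6 (Right): loc=B A=clean B=clean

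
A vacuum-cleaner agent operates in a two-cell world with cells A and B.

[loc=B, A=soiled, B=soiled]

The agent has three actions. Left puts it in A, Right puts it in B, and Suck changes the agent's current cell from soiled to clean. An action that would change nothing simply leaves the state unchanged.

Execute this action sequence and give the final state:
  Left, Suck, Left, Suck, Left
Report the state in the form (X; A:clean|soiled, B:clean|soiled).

(A; A:clean, B:soiled)

Left (#1): (A; A:soiled, B:soiled)
Suck (#2): (A; A:clean, B:soiled)
Left (#3): (A; A:clean, B:soiled)
Suck (#4): (A; A:clean, B:soiled)
Left (#5): (A; A:clean, B:soiled)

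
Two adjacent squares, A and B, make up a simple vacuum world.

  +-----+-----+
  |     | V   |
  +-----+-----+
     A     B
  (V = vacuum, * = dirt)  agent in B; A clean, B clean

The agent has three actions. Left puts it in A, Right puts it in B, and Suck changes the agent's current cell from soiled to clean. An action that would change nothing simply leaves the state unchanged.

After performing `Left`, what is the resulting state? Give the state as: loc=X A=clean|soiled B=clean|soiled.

start: loc=B A=clean B=clean
1. Left → loc=A A=clean B=clean

loc=A A=clean B=clean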